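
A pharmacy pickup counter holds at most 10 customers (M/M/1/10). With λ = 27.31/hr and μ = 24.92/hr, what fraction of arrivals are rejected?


ρ = λ/μ = 27.31/24.92 = 1.0959
P_K = (1−ρ)ρ^K/(1−ρ^(K+1)) = (-0.09591·2.498829)/(1 − 2.738484)
= -0.239655/-1.738484 = 0.137853

Final: 0.137853


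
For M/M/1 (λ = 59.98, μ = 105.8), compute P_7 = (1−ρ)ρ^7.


ρ = 59.98/105.8 = 0.5669
P_n = (1−ρ)·ρ^n = (1 − 0.5669)·0.5669^7 = 0.4331·0.018821 = 0.008151

Final: 0.008151


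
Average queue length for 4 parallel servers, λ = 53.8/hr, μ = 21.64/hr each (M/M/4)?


a = λ/μ = 2.4861; ρ = a/4 = 0.6215
P₀ = 0.074942
Lq = P₀·a^c·ρ / (c!·(1−ρ)²) = 0.074942·38.20323·0.6215/(24·0.14324)
= 0.51764

Final: 0.51764


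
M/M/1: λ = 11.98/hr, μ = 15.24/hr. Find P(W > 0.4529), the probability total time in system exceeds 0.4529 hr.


W ~ Exponential(μ−λ) for M/M/1.
μ − λ = 15.24 − 11.98 = 3.2600
P(W > t) = e^{−(μ−λ)t} = e^{−1.4765} = 0.228446

Final: 0.228446


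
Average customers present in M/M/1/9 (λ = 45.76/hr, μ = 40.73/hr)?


ρ = 45.76/40.73 = 1.1235
L = ρ[1 − (K+1)ρ^K + Kρ^(K+1)] / [(1−ρ)(1−ρ^(K+1))]
Numerator: 1.1235·(1 − 10·2.851967 + 9·3.204174) = 1.480652
Denominator: (-0.1235)·(-2.204174) = 0.272207
L = 1.480652/0.272207 = 5.4394

Final: 5.4394


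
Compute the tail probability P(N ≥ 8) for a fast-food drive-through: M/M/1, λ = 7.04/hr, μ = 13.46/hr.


ρ = 7.04/13.46 = 0.5230
P(N ≥ n) = ρ^n = 0.5230^8 = 0.005600

Final: 0.005600


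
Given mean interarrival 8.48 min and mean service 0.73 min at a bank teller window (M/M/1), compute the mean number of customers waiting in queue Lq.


λ = 60/8.48 = 7.0755 /hr
μ = 60/0.73 = 82.1918 /hr
ρ = λ/μ = 7.0755/82.1918 = 0.08608
Lq = ρ²/(1−ρ) = 0.007411/0.9139 = 0.008109

Final: 0.008109


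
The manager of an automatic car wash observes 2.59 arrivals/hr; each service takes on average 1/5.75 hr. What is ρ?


ρ = λ/μ = 2.59/5.75 = 0.4504

Final: 0.4504


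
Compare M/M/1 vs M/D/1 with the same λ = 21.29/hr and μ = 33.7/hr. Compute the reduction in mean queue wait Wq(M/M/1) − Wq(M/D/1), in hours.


ρ = 21.29/33.7 = 0.6318
Wq(M/M/1) = ρ/(μ−λ) = 0.6318/12.41 = 0.05091 hr
Wq(M/D/1) = ρ/(2(μ−λ)) = 0.02545 hr
Savings = 0.05091 − 0.02545 = 0.02545 hr

Final: 0.02545 hr


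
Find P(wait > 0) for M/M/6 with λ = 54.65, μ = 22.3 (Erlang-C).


a = λ/μ = 2.4507; ρ = a/6 = 0.4084
P₀ = 0.085802 (from M/M/c formula)
C(c,a) = [a^c/(c!(1−ρ))]·P₀ = [216.62662/(720·0.5916)]·0.085802
= 0.50861·0.085802 = 0.043640

Final: 0.043640


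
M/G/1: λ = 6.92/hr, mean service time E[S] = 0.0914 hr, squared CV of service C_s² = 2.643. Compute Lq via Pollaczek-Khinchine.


ρ = λ·E[S] = 6.92·0.0914 = 0.6325
Lq = ρ²(1+C_s²)/(2(1−ρ)) = 0.4000·(1+2.643)/(2·0.3675)
= 0.4000·3.6430/0.7350 = 1.98272

Final: 1.98272


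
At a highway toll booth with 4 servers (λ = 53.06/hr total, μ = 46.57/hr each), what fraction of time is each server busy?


ρ = λ/(cμ) = 53.06/(4·46.57) = 53.06/186.28 = 0.2848

Final: 0.2848


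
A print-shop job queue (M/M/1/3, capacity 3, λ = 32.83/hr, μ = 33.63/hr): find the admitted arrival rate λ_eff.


ρ = 0.9762; P_K = (1−ρ)ρ^3/(1−ρ^4) = 0.241045
λ_eff = λ(1 − P_K) = 32.83·(1 − 0.241045) = 32.83·0.758955 = 24.9165 /hr

Final: 24.9165 /hr


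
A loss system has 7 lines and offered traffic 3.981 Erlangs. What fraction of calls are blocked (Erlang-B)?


B(c,a) = (a^c/c!) / Σ_{k=0}^{c} a^k/k!
a^7/7! = 3.144233
Σ terms (k=0..7): 1.00000 + 3.98100 + 7.92418 + 10.51539 + 10.46544 + 8.33258 + 5.52867 + 3.14423 = 50.891492
B = 3.144233/50.891492 = 0.061783

Final: 0.061783


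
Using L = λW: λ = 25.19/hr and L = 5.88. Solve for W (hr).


W = L/λ = 5.88/25.19 = 0.2334 hr

Final: 0.2334 hr


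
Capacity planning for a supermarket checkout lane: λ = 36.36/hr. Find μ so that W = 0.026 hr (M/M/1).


W = 1/(μ−λ) ⇒ μ − λ = 1/W = 1/0.026 = 38.4615
μ = λ + 1/W = 36.36 + 38.4615 = 74.8215 per hr

Final: 74.8215 /hr


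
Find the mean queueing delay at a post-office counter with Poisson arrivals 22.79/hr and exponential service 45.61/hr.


ρ = 22.79/45.61 = 0.4997
Wq = ρ/(μ−λ) = 0.4997/(45.61 − 22.79) = 0.4997/22.82 = 0.02190 hr

Final: 0.02190 hr


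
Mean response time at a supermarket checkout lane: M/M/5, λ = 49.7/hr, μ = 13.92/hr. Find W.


a = 3.5704; ρ = 0.7141; P₀ = 0.023690
Lq = P₀·a^c·ρ/(c!(1−ρ)²) = 1.00053
Wq = Lq/λ = 1.00053/49.7 = 0.02013 hr
W = Wq + 1/μ = 0.02013 + 0.07184 = 0.09197 hr

Final: 0.09197 hr


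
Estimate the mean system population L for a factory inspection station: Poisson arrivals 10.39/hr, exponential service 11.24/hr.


ρ = λ/μ = 10.39/11.24 = 0.9244
L = ρ/(1−ρ) = 0.9244/(1 − 0.9244) = 0.9244/0.07562 = 12.2235

Final: 12.2235


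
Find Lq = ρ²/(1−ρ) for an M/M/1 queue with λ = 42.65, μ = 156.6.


ρ = 42.65/156.6 = 0.2723
Lq = ρ²/(1−ρ) = 0.07417/0.7277 = 0.1019

Final: 0.1019


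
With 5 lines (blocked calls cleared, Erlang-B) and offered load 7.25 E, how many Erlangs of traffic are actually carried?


B(5,7.25) = 0.439169 (Erlang-B)
Carried load = a(1 − B) = 7.25·(1 − 0.439169) = 7.25·0.560831 = 4.0660 E

Final: 4.0660 Erlangs


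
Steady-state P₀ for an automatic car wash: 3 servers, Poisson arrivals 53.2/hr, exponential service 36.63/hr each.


a = λ/μ = 53.2/36.63 = 1.4524; ρ = a/c = 0.4841
Σ_{k=0}^{2} a^k/k! (terms k=0..2) = 1.00000 + 1.45236 + 1.05468 = 3.50704
Tail: a^3/(3!(1−ρ)) = 3.06354/(6·0.5159) = 0.98975
P₀ = 1/(3.50704 + 0.98975) = 1/4.49679 = 0.222381

Final: 0.222381


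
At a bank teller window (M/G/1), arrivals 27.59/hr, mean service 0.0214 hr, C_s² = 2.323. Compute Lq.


ρ = λ·E[S] = 27.59·0.0214 = 0.5904
Lq = ρ²(1+C_s²)/(2(1−ρ)) = 0.3486·(1+2.323)/(2·0.4096)
= 0.3486·3.3230/0.8191 = 1.41416

Final: 1.41416


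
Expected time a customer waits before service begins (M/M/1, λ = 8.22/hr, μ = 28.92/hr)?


ρ = 8.22/28.92 = 0.2842
Wq = ρ/(μ−λ) = 0.2842/(28.92 − 8.22) = 0.2842/20.70 = 0.01373 hr

Final: 0.01373 hr


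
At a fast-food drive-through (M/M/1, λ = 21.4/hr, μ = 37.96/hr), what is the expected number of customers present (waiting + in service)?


ρ = λ/μ = 21.4/37.96 = 0.5638
L = ρ/(1−ρ) = 0.5638/(1 − 0.5638) = 0.5638/0.4362 = 1.2923

Final: 1.2923


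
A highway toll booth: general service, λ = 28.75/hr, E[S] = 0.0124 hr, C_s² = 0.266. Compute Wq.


ρ = λ·E[S] = 28.75·0.0124 = 0.3565
E[S²] = E[S]²(1+C_s²) = 0.0124²·(1+0.266) = 0.0001947
Wq = λ·E[S²]/(2(1−ρ)) = 28.75·0.0001947/(2·0.6435) = 0.004348 hr

Final: 0.004348 hr


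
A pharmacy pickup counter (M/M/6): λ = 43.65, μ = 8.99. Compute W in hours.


a = 4.8554; ρ = 0.8092; P₀ = 0.005626
Lq = P₀·a^c·ρ/(c!(1−ρ)²) = 2.27642
Wq = Lq/λ = 2.27642/43.65 = 0.05215 hr
W = Wq + 1/μ = 0.05215 + 0.11123 = 0.16339 hr

Final: 0.16339 hr


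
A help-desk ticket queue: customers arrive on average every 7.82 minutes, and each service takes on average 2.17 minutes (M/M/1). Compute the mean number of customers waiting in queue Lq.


λ = 60/7.82 = 7.6726 /hr
μ = 60/2.17 = 27.6498 /hr
ρ = λ/μ = 7.6726/27.6498 = 0.2775
Lq = ρ²/(1−ρ) = 0.07700/0.7225 = 0.1066

Final: 0.1066


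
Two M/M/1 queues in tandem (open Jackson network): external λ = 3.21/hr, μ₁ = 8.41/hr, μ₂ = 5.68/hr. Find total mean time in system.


Each node sees arrival rate λ = 3.21/hr (tandem ⇒ throughput preserved).
W₁ = 1/(μ₁−λ) = 1/(8.41−3.21) = 0.19231 hr
W₂ = 1/(μ₂−λ) = 1/(5.68−3.21) = 0.40486 hr
W_total = W₁ + W₂ = 0.19231 + 0.40486 = 0.59717 hr

Final: 0.59717 hr


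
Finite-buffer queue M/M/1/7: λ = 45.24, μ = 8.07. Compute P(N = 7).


ρ = λ/μ = 45.24/8.07 = 5.6059
P_K = (1−ρ)ρ^K/(1−ρ^(K+1)) = (-4.6059·173997.669210)/(1 − 975421.877951)
= -801424.208741/-975420.877951 = 0.821619

Final: 0.821619


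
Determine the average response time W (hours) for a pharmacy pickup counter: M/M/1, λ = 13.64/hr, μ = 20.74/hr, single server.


W = 1/(μ−λ) = 1/(20.74 − 13.64) = 1/7.10 = 0.1408 hr

Final: 0.1408 hr


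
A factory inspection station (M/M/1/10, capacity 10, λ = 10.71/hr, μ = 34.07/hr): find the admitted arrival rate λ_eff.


ρ = 0.3144; P_K = (1−ρ)ρ^10/(1−ρ^11) = 0.000006461
λ_eff = λ(1 − P_K) = 10.71·(1 − 0.000006461) = 10.71·0.999994 = 10.7099 /hr

Final: 10.7099 /hr


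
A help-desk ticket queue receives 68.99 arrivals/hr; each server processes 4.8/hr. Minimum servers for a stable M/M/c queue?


Stability requires cμ > λ ⇔ c > λ/μ.
λ/μ = 68.99/4.8 = 14.3729
Minimum integer c = ⌊14.3729⌋ + 1 = 15
Check: 15·4.8 = 72.00 > 68.99, while 14·4.8 = 67.20 ≤ 68.99

Final: 15 servers


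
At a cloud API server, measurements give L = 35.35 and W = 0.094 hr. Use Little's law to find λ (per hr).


λ = L/W = 35.35/0.094 = 376.0638 /hr

Final: 376.0638 /hr


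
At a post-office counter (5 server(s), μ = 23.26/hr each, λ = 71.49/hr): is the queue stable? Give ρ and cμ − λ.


Total capacity cμ = 5·23.26 = 116.30/hr
ρ = λ/(cμ) = 71.49/116.30 = 0.6147
Stable ⇔ ρ < 1: YES
Spare capacity = cμ − λ = 116.30 − 71.49 = 44.81/hr

Final: ρ = 0.6147; stable; margin = 44.81/hr


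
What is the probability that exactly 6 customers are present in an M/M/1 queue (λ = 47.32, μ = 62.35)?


ρ = 47.32/62.35 = 0.7589
P_n = (1−ρ)·ρ^n = (1 − 0.7589)·0.7589^6 = 0.2411·0.191095 = 0.046065

Final: 0.046065


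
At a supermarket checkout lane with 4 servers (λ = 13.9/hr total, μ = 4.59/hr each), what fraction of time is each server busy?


ρ = λ/(cμ) = 13.9/(4·4.59) = 13.9/18.36 = 0.7571

Final: 0.7571


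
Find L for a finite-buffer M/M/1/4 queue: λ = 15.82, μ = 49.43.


ρ = 15.82/49.43 = 0.3200
L = ρ[1 − (K+1)ρ^K + Kρ^(K+1)] / [(1−ρ)(1−ρ^(K+1))]
Numerator: 0.3200·(1 − 5·0.010492 + 4·0.003358) = 0.307557
Denominator: (0.6800)·(0.996642) = 0.677668
L = 0.307557/0.677668 = 0.4538

Final: 0.4538


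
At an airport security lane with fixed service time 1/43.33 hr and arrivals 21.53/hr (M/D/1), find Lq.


ρ = 21.53/43.33 = 0.4969
M/D/1: Lq = ρ²/(2(1−ρ)) = 0.2469/(2·0.5031) = 0.24537

Final: 0.24537


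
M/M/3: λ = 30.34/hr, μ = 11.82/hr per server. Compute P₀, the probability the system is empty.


a = λ/μ = 30.34/11.82 = 2.5668; ρ = a/c = 0.8556
Σ_{k=0}^{2} a^k/k! (terms k=0..2) = 1.00000 + 2.56684 + 3.29432 = 6.86116
Tail: a^3/(3!(1−ρ)) = 16.91197/(6·0.1444) = 19.52144
P₀ = 1/(6.86116 + 19.52144) = 1/26.38260 = 0.037904

Final: 0.037904


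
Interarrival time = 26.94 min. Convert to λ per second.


λ = 1/(interarrival time) in consistent units.
1 second = 0.0166667 min, so λ = 0.0166667/26.94 = 0.0006187 per second

Final: 0.0006187 /sec


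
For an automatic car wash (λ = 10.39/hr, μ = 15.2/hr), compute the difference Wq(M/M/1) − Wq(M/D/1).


ρ = 10.39/15.2 = 0.6836
Wq(M/M/1) = ρ/(μ−λ) = 0.6836/4.81 = 0.14211 hr
Wq(M/D/1) = ρ/(2(μ−λ)) = 0.07106 hr
Savings = 0.14211 − 0.07106 = 0.07106 hr

Final: 0.07106 hr


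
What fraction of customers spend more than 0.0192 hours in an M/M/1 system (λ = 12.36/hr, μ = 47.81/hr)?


W ~ Exponential(μ−λ) for M/M/1.
μ − λ = 47.81 − 12.36 = 35.4500
P(W > t) = e^{−(μ−λ)t} = e^{−0.6806} = 0.506293

Final: 0.506293


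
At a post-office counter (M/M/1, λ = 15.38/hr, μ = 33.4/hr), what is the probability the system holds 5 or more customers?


ρ = 15.38/33.4 = 0.4605
P(N ≥ n) = ρ^n = 0.4605^5 = 0.020704

Final: 0.020704


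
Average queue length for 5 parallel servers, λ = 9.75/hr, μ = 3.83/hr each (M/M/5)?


a = λ/μ = 2.5457; ρ = a/5 = 0.5091
P₀ = 0.076333
Lq = P₀·a^c·ρ / (c!·(1−ρ)²) = 0.076333·106.91268·0.5091/(120·0.24095)
= 0.14371

Final: 0.14371


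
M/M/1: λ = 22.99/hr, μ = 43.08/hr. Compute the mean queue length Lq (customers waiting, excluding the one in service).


ρ = 22.99/43.08 = 0.5337
Lq = ρ²/(1−ρ) = 0.2848/0.4663 = 0.6107

Final: 0.6107


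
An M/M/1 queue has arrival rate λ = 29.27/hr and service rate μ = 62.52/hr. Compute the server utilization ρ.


ρ = λ/μ = 29.27/62.52 = 0.4682

Final: 0.4682


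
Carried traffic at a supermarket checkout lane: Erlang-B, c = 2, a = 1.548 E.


B(2,1.548) = 0.319835 (Erlang-B)
Carried load = a(1 − B) = 1.548·(1 − 0.319835) = 1.548·0.680165 = 1.0529 E

Final: 1.0529 Erlangs


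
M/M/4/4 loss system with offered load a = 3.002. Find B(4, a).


B(c,a) = (a^c/c!) / Σ_{k=0}^{c} a^k/k!
a^4/4! = 3.384009
Σ terms (k=0..4): 1.00000 + 3.00200 + 4.50600 + 4.50901 + 3.38401 = 16.401017
B = 3.384009/16.401017 = 0.206329

Final: 0.206329


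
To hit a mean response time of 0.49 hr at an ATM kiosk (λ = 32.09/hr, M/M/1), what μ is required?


W = 1/(μ−λ) ⇒ μ − λ = 1/W = 1/0.49 = 2.0408
μ = λ + 1/W = 32.09 + 2.0408 = 34.1308 per hr

Final: 34.1308 /hr


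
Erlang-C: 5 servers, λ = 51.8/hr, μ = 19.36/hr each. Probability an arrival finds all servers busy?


a = λ/μ = 2.6756; ρ = a/5 = 0.5351
P₀ = 0.066485 (from M/M/c formula)
C(c,a) = [a^c/(c!(1−ρ))]·P₀ = [137.12670/(120·0.4649)]·0.066485
= 2.45812·0.066485 = 0.163427

Final: 0.163427


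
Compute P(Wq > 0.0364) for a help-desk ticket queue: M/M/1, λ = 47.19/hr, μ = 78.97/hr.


ρ = 47.19/78.97 = 0.5976
P(Wq > t) = ρ·e^{−(μ−λ)t} = 0.5976·e^{−1.1568}
= 0.5976·0.314493 = 0.187931

Final: 0.187931


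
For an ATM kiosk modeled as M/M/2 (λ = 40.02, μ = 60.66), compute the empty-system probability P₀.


a = λ/μ = 40.02/60.66 = 0.6597; ρ = a/c = 0.3299
Σ_{k=0}^{1} a^k/k! (terms k=0..1) = 1.00000 + 0.65974 = 1.65974
Tail: a^2/(2!(1−ρ)) = 0.43526/(2·0.6701) = 0.32476
P₀ = 1/(1.65974 + 0.32476) = 1/1.98450 = 0.503905

Final: 0.503905


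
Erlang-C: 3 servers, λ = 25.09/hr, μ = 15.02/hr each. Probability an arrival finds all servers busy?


a = λ/μ = 1.6704; ρ = a/3 = 0.5568
P₀ = 0.171865 (from M/M/c formula)
C(c,a) = [a^c/(c!(1−ρ))]·P₀ = [4.66114/(6·0.4432)]·0.171865
= 1.75289·0.171865 = 0.301261

Final: 0.301261


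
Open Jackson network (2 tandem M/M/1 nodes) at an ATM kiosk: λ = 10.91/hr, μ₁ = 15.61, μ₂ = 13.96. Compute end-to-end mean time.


Each node sees arrival rate λ = 10.91/hr (tandem ⇒ throughput preserved).
W₁ = 1/(μ₁−λ) = 1/(15.61−10.91) = 0.21277 hr
W₂ = 1/(μ₂−λ) = 1/(13.96−10.91) = 0.32787 hr
W_total = W₁ + W₂ = 0.21277 + 0.32787 = 0.54063 hr

Final: 0.54063 hr


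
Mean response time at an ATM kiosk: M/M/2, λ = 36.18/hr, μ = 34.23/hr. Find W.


a = 1.0570; ρ = 0.5285; P₀ = 0.308486
Lq = P₀·a^c·ρ/(c!(1−ρ)²) = 0.40961
Wq = Lq/λ = 0.40961/36.18 = 0.01132 hr
W = Wq + 1/μ = 0.01132 + 0.02921 = 0.04054 hr

Final: 0.04054 hr


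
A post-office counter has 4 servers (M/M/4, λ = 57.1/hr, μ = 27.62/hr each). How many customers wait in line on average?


a = λ/μ = 2.0673; ρ = a/4 = 0.5168
P₀ = 0.121181
Lq = P₀·a^c·ρ / (c!·(1−ρ)²) = 0.121181·18.26626·0.5168/(24·0.23345)
= 0.20419

Final: 0.20419


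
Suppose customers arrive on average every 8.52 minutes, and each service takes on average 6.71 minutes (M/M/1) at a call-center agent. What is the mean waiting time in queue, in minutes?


λ = 60/8.52 = 7.0423 /hr
μ = 60/6.71 = 8.9419 /hr
ρ = λ/μ = 7.0423/8.9419 = 0.7876
Wq = ρ/(μ−λ) = 0.7876/(8.9419−7.0423) = 0.41459 hr
In minutes: 0.41459·60 = 24.875 min

Final: 24.875 min


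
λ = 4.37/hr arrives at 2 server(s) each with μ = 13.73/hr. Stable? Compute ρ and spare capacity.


Total capacity cμ = 2·13.73 = 27.46/hr
ρ = λ/(cμ) = 4.37/27.46 = 0.1591
Stable ⇔ ρ < 1: YES
Spare capacity = cμ − λ = 27.46 − 4.37 = 23.09/hr

Final: ρ = 0.1591; stable; margin = 23.09/hr


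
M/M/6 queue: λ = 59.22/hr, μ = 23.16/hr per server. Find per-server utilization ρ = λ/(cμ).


ρ = λ/(cμ) = 59.22/(6·23.16) = 59.22/138.96 = 0.4262

Final: 0.4262


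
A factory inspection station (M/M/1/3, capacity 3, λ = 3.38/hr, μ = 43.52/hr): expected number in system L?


ρ = 3.38/43.52 = 0.07767
L = ρ[1 − (K+1)ρ^K + Kρ^(K+1)] / [(1−ρ)(1−ρ^(K+1))]
Numerator: 0.07767·(1 − 4·0.0004685 + 3·0.00003638) = 0.077528
Denominator: (0.9223)·(0.999964) = 0.922301
L = 0.077528/0.922301 = 0.08406

Final: 0.08406


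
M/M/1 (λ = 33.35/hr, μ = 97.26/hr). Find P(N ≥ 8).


ρ = 33.35/97.26 = 0.3429
P(N ≥ n) = ρ^n = 0.3429^8 = 0.0001911

Final: 0.0001911


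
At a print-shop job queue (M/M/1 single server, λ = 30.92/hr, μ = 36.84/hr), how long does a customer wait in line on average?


ρ = 30.92/36.84 = 0.8393
Wq = ρ/(μ−λ) = 0.8393/(36.84 − 30.92) = 0.8393/5.92 = 0.1418 hr

Final: 0.1418 hr


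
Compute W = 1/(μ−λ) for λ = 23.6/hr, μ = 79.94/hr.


W = 1/(μ−λ) = 1/(79.94 − 23.6) = 1/56.34 = 0.01775 hr

Final: 0.01775 hr


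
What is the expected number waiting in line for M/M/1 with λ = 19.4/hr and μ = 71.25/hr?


ρ = 19.4/71.25 = 0.2723
Lq = ρ²/(1−ρ) = 0.07414/0.7277 = 0.1019

Final: 0.1019


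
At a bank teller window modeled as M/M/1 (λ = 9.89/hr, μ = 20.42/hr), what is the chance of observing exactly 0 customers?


ρ = 9.89/20.42 = 0.4843
P_n = (1−ρ)·ρ^n = (1 − 0.4843)·0.4843^0 = 0.5157·1.000000 = 0.515671

Final: 0.515671


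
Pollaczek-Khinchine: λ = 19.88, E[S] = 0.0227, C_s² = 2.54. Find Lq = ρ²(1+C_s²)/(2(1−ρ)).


ρ = λ·E[S] = 19.88·0.0227 = 0.4513
Lq = ρ²(1+C_s²)/(2(1−ρ)) = 0.2037·(1+2.54)/(2·0.5487)
= 0.2037·3.5400/1.0974 = 0.65691

Final: 0.65691


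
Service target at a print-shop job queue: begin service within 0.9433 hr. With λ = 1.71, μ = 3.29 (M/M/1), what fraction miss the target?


ρ = 1.71/3.29 = 0.5198
P(Wq > t) = ρ·e^{−(μ−λ)t} = 0.5198·e^{−1.4904}
= 0.5198·0.225279 = 0.117090

Final: 0.117090


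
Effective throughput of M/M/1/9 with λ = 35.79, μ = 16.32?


ρ = 2.1930; P_K = (1−ρ)ρ^9/(1−ρ^10) = 0.544218
λ_eff = λ(1 − P_K) = 35.79·(1 − 0.544218) = 35.79·0.455782 = 16.3124 /hr

Final: 16.3124 /hr


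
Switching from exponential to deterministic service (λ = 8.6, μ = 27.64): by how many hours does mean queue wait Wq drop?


ρ = 8.6/27.64 = 0.3111
Wq(M/M/1) = ρ/(μ−λ) = 0.3111/19.04 = 0.01634 hr
Wq(M/D/1) = ρ/(2(μ−λ)) = 0.008171 hr
Savings = 0.01634 − 0.008171 = 0.008171 hr

Final: 0.008171 hr


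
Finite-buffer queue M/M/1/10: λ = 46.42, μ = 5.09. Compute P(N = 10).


ρ = λ/μ = 46.42/5.09 = 9.1198
P_K = (1−ρ)ρ^K/(1−ρ^(K+1)) = (-8.1198·3979912626.410515)/(1 − 36296177626.321442)
= -32316264999.910923/-36296177625.321442 = 0.890349

Final: 0.890349


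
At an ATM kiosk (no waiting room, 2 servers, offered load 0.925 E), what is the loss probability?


B(c,a) = (a^c/c!) / Σ_{k=0}^{c} a^k/k!
a^2/2! = 0.427813
Σ terms (k=0..2): 1.00000 + 0.92500 + 0.42781 = 2.352813
B = 0.427813/2.352813 = 0.181830

Final: 0.181830


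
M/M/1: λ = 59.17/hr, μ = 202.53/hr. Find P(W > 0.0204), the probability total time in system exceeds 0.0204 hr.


W ~ Exponential(μ−λ) for M/M/1.
μ − λ = 202.53 − 59.17 = 143.3600
P(W > t) = e^{−(μ−λ)t} = e^{−2.9245} = 0.053689

Final: 0.053689


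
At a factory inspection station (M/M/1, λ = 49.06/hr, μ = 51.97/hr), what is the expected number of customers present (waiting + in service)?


ρ = λ/μ = 49.06/51.97 = 0.9440
L = ρ/(1−ρ) = 0.9440/(1 − 0.9440) = 0.9440/0.05599 = 16.8591

Final: 16.8591


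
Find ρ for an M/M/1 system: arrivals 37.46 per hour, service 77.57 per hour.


ρ = λ/μ = 37.46/77.57 = 0.4829

Final: 0.4829


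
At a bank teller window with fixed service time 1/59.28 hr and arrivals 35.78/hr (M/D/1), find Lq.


ρ = 35.78/59.28 = 0.6036
M/D/1: Lq = ρ²/(2(1−ρ)) = 0.3643/(2·0.3964) = 0.45949

Final: 0.45949


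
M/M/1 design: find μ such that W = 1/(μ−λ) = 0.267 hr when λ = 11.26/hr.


W = 1/(μ−λ) ⇒ μ − λ = 1/W = 1/0.267 = 3.7453
μ = λ + 1/W = 11.26 + 3.7453 = 15.0053 per hr

Final: 15.0053 /hr


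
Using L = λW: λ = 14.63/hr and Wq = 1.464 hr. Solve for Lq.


Lq = λWq = 14.63·1.464 = 21.4183

Final: 21.4183


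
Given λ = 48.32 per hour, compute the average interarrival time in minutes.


Mean interarrival time = 1/λ = 1/48.32 hour = 0.02070 hour
In minutes: 0.02070 × 60 = 1.2417 min

Final: 1.2417 min


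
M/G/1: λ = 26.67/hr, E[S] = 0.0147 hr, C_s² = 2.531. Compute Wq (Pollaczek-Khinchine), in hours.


ρ = λ·E[S] = 26.67·0.0147 = 0.3920
E[S²] = E[S]²(1+C_s²) = 0.0147²·(1+2.531) = 0.0007630
Wq = λ·E[S²]/(2(1−ρ)) = 26.67·0.0007630/(2·0.6080) = 0.01674 hr

Final: 0.01674 hr


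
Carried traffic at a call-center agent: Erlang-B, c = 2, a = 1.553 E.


B(2,1.553) = 0.320813 (Erlang-B)
Carried load = a(1 − B) = 1.553·(1 − 0.320813) = 1.553·0.679187 = 1.0548 E

Final: 1.0548 Erlangs


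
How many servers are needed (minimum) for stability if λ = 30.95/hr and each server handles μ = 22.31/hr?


Stability requires cμ > λ ⇔ c > λ/μ.
λ/μ = 30.95/22.31 = 1.3873
Minimum integer c = ⌊1.3873⌋ + 1 = 2
Check: 2·22.31 = 44.62 > 30.95, while 1·22.31 = 22.31 ≤ 30.95

Final: 2 servers


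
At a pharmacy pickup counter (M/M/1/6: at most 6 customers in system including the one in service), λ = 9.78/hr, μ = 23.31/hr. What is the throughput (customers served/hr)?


ρ = 0.4196; P_K = (1−ρ)ρ^6/(1−ρ^7) = 0.003173
λ_eff = λ(1 − P_K) = 9.78·(1 − 0.003173) = 9.78·0.996827 = 9.7490 /hr

Final: 9.7490 /hr


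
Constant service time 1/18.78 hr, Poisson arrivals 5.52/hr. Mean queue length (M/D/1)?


ρ = 5.52/18.78 = 0.2939
M/D/1: Lq = ρ²/(2(1−ρ)) = 0.08639/(2·0.7061) = 0.06118

Final: 0.06118


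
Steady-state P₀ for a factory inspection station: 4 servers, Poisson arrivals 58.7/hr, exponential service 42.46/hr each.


a = λ/μ = 58.7/42.46 = 1.3825; ρ = a/c = 0.3456
Σ_{k=0}^{3} a^k/k! (terms k=0..3) = 1.00000 + 1.38248 + 0.95562 + 0.44038 = 3.77848
Tail: a^4/(4!(1−ρ)) = 3.65286/(24·0.6544) = 0.23259
P₀ = 1/(3.77848 + 0.23259) = 1/4.01107 = 0.249310

Final: 0.249310


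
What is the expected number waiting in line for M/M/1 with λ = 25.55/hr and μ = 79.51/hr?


ρ = 25.55/79.51 = 0.3213
Lq = ρ²/(1−ρ) = 0.1033/0.6787 = 0.1522

Final: 0.1522


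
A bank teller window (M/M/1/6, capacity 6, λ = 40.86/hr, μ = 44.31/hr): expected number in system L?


ρ = 40.86/44.31 = 0.9221
L = ρ[1 − (K+1)ρ^K + Kρ^(K+1)] / [(1−ρ)(1−ρ^(K+1))]
Numerator: 0.9221·(1 − 7·0.614865 + 6·0.566991) = 0.090271
Denominator: (0.07786)·(0.433009) = 0.033714
L = 0.090271/0.033714 = 2.6775

Final: 2.6775


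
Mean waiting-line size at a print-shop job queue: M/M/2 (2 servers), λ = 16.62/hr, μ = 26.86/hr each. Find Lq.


a = λ/μ = 0.6188; ρ = a/2 = 0.3094
P₀ = 0.527438
Lq = P₀·a^c·ρ / (c!·(1−ρ)²) = 0.527438·0.38287·0.3094/(2·0.47695)
= 0.06550

Final: 0.06550


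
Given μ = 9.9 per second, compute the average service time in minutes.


Mean service time = 1/μ = 1/9.9 second = 0.10101 second
In minutes: 0.10101 × 0.0166667 = 0.001684 min

Final: 0.001684 min


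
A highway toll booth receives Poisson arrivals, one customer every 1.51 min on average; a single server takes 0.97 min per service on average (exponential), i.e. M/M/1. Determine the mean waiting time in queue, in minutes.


λ = 60/1.51 = 39.7351 /hr
μ = 60/0.97 = 61.8557 /hr
ρ = λ/μ = 39.7351/61.8557 = 0.6424
Wq = ρ/(μ−λ) = 0.6424/(61.8557−39.7351) = 0.02904 hr
In minutes: 0.02904·60 = 1.742 min

Final: 1.742 min


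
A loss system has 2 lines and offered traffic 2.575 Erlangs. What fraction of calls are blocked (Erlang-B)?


B(c,a) = (a^c/c!) / Σ_{k=0}^{c} a^k/k!
a^2/2! = 3.315313
Σ terms (k=0..2): 1.00000 + 2.57500 + 3.31531 = 6.890313
B = 3.315313/6.890313 = 0.481156

Final: 0.481156


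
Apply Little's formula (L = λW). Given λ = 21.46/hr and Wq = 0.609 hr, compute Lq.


Lq = λWq = 21.46·0.609 = 13.0691

Final: 13.0691


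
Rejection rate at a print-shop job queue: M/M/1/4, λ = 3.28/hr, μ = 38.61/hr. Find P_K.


ρ = λ/μ = 3.28/38.61 = 0.08495
P_K = (1−ρ)ρ^K/(1−ρ^(K+1)) = (0.9150·0.00005208)/(1 − 0.000004425)
= 0.00004766/0.999996 = 0.00004766

Final: 0.00004766


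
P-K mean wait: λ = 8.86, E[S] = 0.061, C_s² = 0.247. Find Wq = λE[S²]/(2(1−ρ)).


ρ = λ·E[S] = 8.86·0.061 = 0.5405
E[S²] = E[S]²(1+C_s²) = 0.061²·(1+0.247) = 0.004640
Wq = λ·E[S²]/(2(1−ρ)) = 8.86·0.004640/(2·0.4595) = 0.04473 hr

Final: 0.04473 hr


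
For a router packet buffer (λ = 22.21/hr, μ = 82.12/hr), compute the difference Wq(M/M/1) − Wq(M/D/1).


ρ = 22.21/82.12 = 0.2705
Wq(M/M/1) = ρ/(μ−λ) = 0.2705/59.91 = 0.004514 hr
Wq(M/D/1) = ρ/(2(μ−λ)) = 0.002257 hr
Savings = 0.004514 − 0.002257 = 0.002257 hr

Final: 0.002257 hr


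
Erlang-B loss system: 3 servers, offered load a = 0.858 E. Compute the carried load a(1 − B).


B(3,0.858) = 0.045155 (Erlang-B)
Carried load = a(1 − B) = 0.858·(1 − 0.045155) = 0.858·0.954845 = 0.8193 E

Final: 0.8193 Erlangs


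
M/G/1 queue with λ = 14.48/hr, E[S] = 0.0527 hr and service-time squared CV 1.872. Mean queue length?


ρ = λ·E[S] = 14.48·0.0527 = 0.7631
Lq = ρ²(1+C_s²)/(2(1−ρ)) = 0.5823·(1+1.872)/(2·0.2369)
= 0.5823·2.8720/0.4738 = 3.52972

Final: 3.52972


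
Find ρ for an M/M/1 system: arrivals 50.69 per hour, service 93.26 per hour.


ρ = λ/μ = 50.69/93.26 = 0.5435

Final: 0.5435


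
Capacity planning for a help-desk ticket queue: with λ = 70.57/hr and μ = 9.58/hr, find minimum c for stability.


Stability requires cμ > λ ⇔ c > λ/μ.
λ/μ = 70.57/9.58 = 7.3664
Minimum integer c = ⌊7.3664⌋ + 1 = 8
Check: 8·9.58 = 76.64 > 70.57, while 7·9.58 = 67.06 ≤ 70.57

Final: 8 servers


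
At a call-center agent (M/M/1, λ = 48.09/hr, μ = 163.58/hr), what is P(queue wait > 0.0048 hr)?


ρ = 48.09/163.58 = 0.2940
P(Wq > t) = ρ·e^{−(μ−λ)t} = 0.2940·e^{−0.5544}
= 0.2940·0.574444 = 0.168878

Final: 0.168878


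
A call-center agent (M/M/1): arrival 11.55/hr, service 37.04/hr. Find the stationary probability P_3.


ρ = 11.55/37.04 = 0.3118
P_n = (1−ρ)·ρ^n = (1 − 0.3118)·0.3118^3 = 0.6882·0.030320 = 0.020866

Final: 0.020866


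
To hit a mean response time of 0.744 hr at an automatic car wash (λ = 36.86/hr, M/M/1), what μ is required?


W = 1/(μ−λ) ⇒ μ − λ = 1/W = 1/0.744 = 1.3441
μ = λ + 1/W = 36.86 + 1.3441 = 38.2041 per hr

Final: 38.2041 /hr


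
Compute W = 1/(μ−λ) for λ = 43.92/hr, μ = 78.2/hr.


W = 1/(μ−λ) = 1/(78.2 − 43.92) = 1/34.28 = 0.02917 hr

Final: 0.02917 hr


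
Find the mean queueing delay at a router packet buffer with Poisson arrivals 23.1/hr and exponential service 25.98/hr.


ρ = 23.1/25.98 = 0.8891
Wq = ρ/(μ−λ) = 0.8891/(25.98 − 23.1) = 0.8891/2.88 = 0.3087 hr

Final: 0.3087 hr


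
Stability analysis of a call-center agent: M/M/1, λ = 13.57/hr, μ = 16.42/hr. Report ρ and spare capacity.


Total capacity cμ = 1·16.42 = 16.42/hr
ρ = λ/(cμ) = 13.57/16.42 = 0.8264
Stable ⇔ ρ < 1: YES
Spare capacity = cμ − λ = 16.42 − 13.57 = 2.85/hr

Final: ρ = 0.8264; stable; margin = 2.85/hr


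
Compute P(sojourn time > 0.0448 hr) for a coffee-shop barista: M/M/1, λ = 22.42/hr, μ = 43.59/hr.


W ~ Exponential(μ−λ) for M/M/1.
μ − λ = 43.59 − 22.42 = 21.1700
P(W > t) = e^{−(μ−λ)t} = e^{−0.9484} = 0.387354

Final: 0.387354


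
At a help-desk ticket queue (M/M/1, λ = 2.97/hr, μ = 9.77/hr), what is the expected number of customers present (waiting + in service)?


ρ = λ/μ = 2.97/9.77 = 0.3040
L = ρ/(1−ρ) = 0.3040/(1 − 0.3040) = 0.3040/0.6960 = 0.4368

Final: 0.4368


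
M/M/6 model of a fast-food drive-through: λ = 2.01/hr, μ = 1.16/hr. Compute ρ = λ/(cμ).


ρ = λ/(cμ) = 2.01/(6·1.16) = 2.01/6.96 = 0.2888

Final: 0.2888


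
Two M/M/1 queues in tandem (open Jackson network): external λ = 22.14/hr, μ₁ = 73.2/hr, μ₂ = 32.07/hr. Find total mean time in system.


Each node sees arrival rate λ = 22.14/hr (tandem ⇒ throughput preserved).
W₁ = 1/(μ₁−λ) = 1/(73.2−22.14) = 0.01958 hr
W₂ = 1/(μ₂−λ) = 1/(32.07−22.14) = 0.10070 hr
W_total = W₁ + W₂ = 0.01958 + 0.10070 = 0.12029 hr

Final: 0.12029 hr


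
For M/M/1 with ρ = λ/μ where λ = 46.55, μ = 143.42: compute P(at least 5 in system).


ρ = 46.55/143.42 = 0.3246
P(N ≥ n) = ρ^n = 0.3246^5 = 0.003602

Final: 0.003602


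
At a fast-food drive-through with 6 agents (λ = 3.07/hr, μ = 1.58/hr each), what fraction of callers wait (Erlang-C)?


a = λ/μ = 1.9430; ρ = a/6 = 0.3238
P₀ = 0.143090 (from M/M/c formula)
C(c,a) = [a^c/(c!(1−ρ))]·P₀ = [53.81307/(720·0.6762)]·0.143090
= 0.11054·0.143090 = 0.015817

Final: 0.015817


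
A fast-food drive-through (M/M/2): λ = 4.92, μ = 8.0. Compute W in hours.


a = 0.6150; ρ = 0.3075; P₀ = 0.529637
Lq = P₀·a^c·ρ/(c!(1−ρ)²) = 0.06422
Wq = Lq/λ = 0.06422/4.92 = 0.01305 hr
W = Wq + 1/μ = 0.01305 + 0.12500 = 0.13805 hr

Final: 0.13805 hr


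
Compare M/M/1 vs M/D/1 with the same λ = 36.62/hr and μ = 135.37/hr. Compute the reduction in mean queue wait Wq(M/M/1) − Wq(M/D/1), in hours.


ρ = 36.62/135.37 = 0.2705
Wq(M/M/1) = ρ/(μ−λ) = 0.2705/98.75 = 0.002739 hr
Wq(M/D/1) = ρ/(2(μ−λ)) = 0.001370 hr
Savings = 0.002739 − 0.001370 = 0.001370 hr

Final: 0.001370 hr


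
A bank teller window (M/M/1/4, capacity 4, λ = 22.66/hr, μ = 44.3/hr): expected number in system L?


ρ = 22.66/44.3 = 0.5115
L = ρ[1 − (K+1)ρ^K + Kρ^(K+1)] / [(1−ρ)(1−ρ^(K+1))]
Numerator: 0.5115·(1 − 5·0.068458 + 4·0.035017) = 0.408073
Denominator: (0.4885)·(0.964983) = 0.471382
L = 0.408073/0.471382 = 0.8657

Final: 0.8657


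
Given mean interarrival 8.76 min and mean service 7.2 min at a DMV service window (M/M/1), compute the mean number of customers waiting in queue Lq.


λ = 60/8.76 = 6.8493 /hr
μ = 60/7.2 = 8.3333 /hr
ρ = λ/μ = 6.8493/8.3333 = 0.8219
Lq = ρ²/(1−ρ) = 0.6755/0.1781 = 3.7935

Final: 3.7935


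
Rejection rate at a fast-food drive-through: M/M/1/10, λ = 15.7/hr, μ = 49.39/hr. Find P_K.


ρ = λ/μ = 15.7/49.39 = 0.3179
P_K = (1−ρ)ρ^K/(1−ρ^(K+1)) = (0.6821·0.00001053)/(1 − 0.000003349)
= 0.000007186/0.999997 = 0.000007186

Final: 0.000007186


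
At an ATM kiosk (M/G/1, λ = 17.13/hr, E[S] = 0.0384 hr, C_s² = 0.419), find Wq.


ρ = λ·E[S] = 17.13·0.0384 = 0.6578
E[S²] = E[S]²(1+C_s²) = 0.0384²·(1+0.419) = 0.002092
Wq = λ·E[S²]/(2(1−ρ)) = 17.13·0.002092/(2·0.3422) = 0.05237 hr

Final: 0.05237 hr


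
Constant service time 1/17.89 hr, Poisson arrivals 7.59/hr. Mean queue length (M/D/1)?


ρ = 7.59/17.89 = 0.4243
M/D/1: Lq = ρ²/(2(1−ρ)) = 0.1800/(2·0.5757) = 0.15632

Final: 0.15632


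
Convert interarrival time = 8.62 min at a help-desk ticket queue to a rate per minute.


λ = 1/(interarrival time) in consistent units.
1 minute = 1 min, so λ = 1/8.62 = 0.1160 per minute

Final: 0.1160 /min


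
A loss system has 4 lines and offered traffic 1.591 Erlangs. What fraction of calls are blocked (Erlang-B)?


B(c,a) = (a^c/c!) / Σ_{k=0}^{c} a^k/k!
a^4/4! = 0.266974
Σ terms (k=0..4): 1.00000 + 1.59100 + 1.26564 + 0.67121 + 0.26697 = 4.794826
B = 0.266974/4.794826 = 0.055680

Final: 0.055680


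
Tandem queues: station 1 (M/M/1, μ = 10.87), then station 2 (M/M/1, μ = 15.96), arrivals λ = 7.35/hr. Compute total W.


Each node sees arrival rate λ = 7.35/hr (tandem ⇒ throughput preserved).
W₁ = 1/(μ₁−λ) = 1/(10.87−7.35) = 0.28409 hr
W₂ = 1/(μ₂−λ) = 1/(15.96−7.35) = 0.11614 hr
W_total = W₁ + W₂ = 0.28409 + 0.11614 = 0.40023 hr

Final: 0.40023 hr


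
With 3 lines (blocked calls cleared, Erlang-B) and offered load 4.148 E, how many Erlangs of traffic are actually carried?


B(3,4.148) = 0.463816 (Erlang-B)
Carried load = a(1 − B) = 4.148·(1 − 0.463816) = 4.148·0.536184 = 2.2241 E

Final: 2.2241 Erlangs


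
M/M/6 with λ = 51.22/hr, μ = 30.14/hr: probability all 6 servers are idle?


a = λ/μ = 51.22/30.14 = 1.6994; ρ = a/c = 0.2832
Σ_{k=0}^{5} a^k/k! (terms k=0..5) = 1.00000 + 1.69940 + 1.44398 + 0.81797 + 0.34752 + 0.11811 = 5.42699
Tail: a^6/(6!(1−ρ)) = 24.08674/(720·0.7168) = 0.04667
P₀ = 1/(5.42699 + 0.04667) = 1/5.47366 = 0.182693

Final: 0.182693


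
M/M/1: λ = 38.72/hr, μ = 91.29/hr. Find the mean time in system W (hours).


W = 1/(μ−λ) = 1/(91.29 − 38.72) = 1/52.57 = 0.01902 hr

Final: 0.01902 hr


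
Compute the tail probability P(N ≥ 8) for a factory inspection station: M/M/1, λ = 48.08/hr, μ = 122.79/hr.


ρ = 48.08/122.79 = 0.3916
P(N ≥ n) = ρ^n = 0.3916^8 = 0.0005526

Final: 0.0005526


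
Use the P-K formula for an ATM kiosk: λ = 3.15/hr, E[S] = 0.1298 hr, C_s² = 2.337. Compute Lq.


ρ = λ·E[S] = 3.15·0.1298 = 0.4089
Lq = ρ²(1+C_s²)/(2(1−ρ)) = 0.1672·(1+2.337)/(2·0.5911)
= 0.1672·3.3370/1.1823 = 0.47186

Final: 0.47186


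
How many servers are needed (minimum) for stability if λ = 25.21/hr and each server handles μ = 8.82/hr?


Stability requires cμ > λ ⇔ c > λ/μ.
λ/μ = 25.21/8.82 = 2.8583
Minimum integer c = ⌊2.8583⌋ + 1 = 3
Check: 3·8.82 = 26.46 > 25.21, while 2·8.82 = 17.64 ≤ 25.21

Final: 3 servers


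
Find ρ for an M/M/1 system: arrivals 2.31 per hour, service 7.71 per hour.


ρ = λ/μ = 2.31/7.71 = 0.2996

Final: 0.2996


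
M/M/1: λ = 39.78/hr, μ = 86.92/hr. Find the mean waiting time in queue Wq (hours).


ρ = 39.78/86.92 = 0.4577
Wq = ρ/(μ−λ) = 0.4577/(86.92 − 39.78) = 0.4577/47.14 = 0.009709 hr

Final: 0.009709 hr


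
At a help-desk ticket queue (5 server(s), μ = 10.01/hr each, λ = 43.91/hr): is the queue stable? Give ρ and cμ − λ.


Total capacity cμ = 5·10.01 = 50.05/hr
ρ = λ/(cμ) = 43.91/50.05 = 0.8773
Stable ⇔ ρ < 1: YES
Spare capacity = cμ − λ = 50.05 − 43.91 = 6.14/hr

Final: ρ = 0.8773; stable; margin = 6.14/hr


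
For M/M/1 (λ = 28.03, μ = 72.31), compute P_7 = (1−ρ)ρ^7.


ρ = 28.03/72.31 = 0.3876
P_n = (1−ρ)·ρ^n = (1 − 0.3876)·0.3876^7 = 0.6124·0.001315 = 0.0008053

Final: 0.0008053


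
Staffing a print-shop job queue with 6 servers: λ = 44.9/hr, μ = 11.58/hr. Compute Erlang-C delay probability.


a = λ/μ = 3.8774; ρ = a/6 = 0.6462
P₀ = 0.019168 (from M/M/c formula)
C(c,a) = [a^c/(c!(1−ρ))]·P₀ = [3398.02594/(720·0.3538)]·0.019168
= 13.34050·0.019168 = 0.255707

Final: 0.255707


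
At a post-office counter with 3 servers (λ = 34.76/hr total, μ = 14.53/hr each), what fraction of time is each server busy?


ρ = λ/(cμ) = 34.76/(3·14.53) = 34.76/43.59 = 0.7974

Final: 0.7974


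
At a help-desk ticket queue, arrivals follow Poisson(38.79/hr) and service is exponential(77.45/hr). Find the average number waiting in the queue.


ρ = 38.79/77.45 = 0.5008
Lq = ρ²/(1−ρ) = 0.2508/0.4992 = 0.5025

Final: 0.5025


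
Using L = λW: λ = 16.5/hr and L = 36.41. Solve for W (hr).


W = L/λ = 36.41/16.5 = 2.2067 hr

Final: 2.2067 hr


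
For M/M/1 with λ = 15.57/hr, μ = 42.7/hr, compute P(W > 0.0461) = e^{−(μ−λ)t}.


W ~ Exponential(μ−λ) for M/M/1.
μ − λ = 42.7 − 15.57 = 27.1300
P(W > t) = e^{−(μ−λ)t} = e^{−1.2507} = 0.286306

Final: 0.286306


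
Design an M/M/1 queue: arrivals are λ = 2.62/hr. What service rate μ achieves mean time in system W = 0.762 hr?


W = 1/(μ−λ) ⇒ μ − λ = 1/W = 1/0.762 = 1.3123
μ = λ + 1/W = 2.62 + 1.3123 = 3.9323 per hr

Final: 3.9323 /hr


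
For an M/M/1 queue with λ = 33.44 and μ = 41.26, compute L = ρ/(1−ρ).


ρ = λ/μ = 33.44/41.26 = 0.8105
L = ρ/(1−ρ) = 0.8105/(1 − 0.8105) = 0.8105/0.1895 = 4.2762

Final: 4.2762


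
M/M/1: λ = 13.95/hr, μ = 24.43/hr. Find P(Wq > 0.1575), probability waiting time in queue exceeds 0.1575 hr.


ρ = 13.95/24.43 = 0.5710
P(Wq > t) = ρ·e^{−(μ−λ)t} = 0.5710·e^{−1.6506}
= 0.5710·0.191935 = 0.109598

Final: 0.109598


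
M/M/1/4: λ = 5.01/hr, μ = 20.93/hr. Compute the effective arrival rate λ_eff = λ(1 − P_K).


ρ = 0.2394; P_K = (1−ρ)ρ^4/(1−ρ^5) = 0.002499
λ_eff = λ(1 − P_K) = 5.01·(1 − 0.002499) = 5.01·0.997501 = 4.9975 /hr

Final: 4.9975 /hr


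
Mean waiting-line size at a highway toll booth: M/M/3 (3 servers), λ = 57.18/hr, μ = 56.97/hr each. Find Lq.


a = λ/μ = 1.0037; ρ = a/3 = 0.3346
P₀ = 0.362237
Lq = P₀·a^c·ρ / (c!·(1−ρ)²) = 0.362237·1.01110·0.3346/(6·0.44281)
= 0.04612

Final: 0.04612


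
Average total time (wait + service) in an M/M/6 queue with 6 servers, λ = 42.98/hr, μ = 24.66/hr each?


a = 1.7429; ρ = 0.2905; P₀ = 0.174900
Lq = P₀·a^c·ρ/(c!(1−ρ)²) = 0.003929
Wq = Lq/λ = 0.003929/42.98 = 0.00009142 hr
W = Wq + 1/μ = 0.00009142 + 0.04055 = 0.04064 hr

Final: 0.04064 hr


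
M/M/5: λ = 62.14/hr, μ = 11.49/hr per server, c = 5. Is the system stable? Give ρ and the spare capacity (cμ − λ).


Total capacity cμ = 5·11.49 = 57.45/hr
ρ = λ/(cμ) = 62.14/57.45 = 1.0816
Stable ⇔ ρ < 1: NO
Spare capacity = cμ − λ = 57.45 − 62.14 = -4.69/hr

Final: ρ = 1.0816; unstable; margin = -4.69/hr


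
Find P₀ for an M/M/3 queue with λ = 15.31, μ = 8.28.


a = λ/μ = 15.31/8.28 = 1.8490; ρ = a/c = 0.6163
Σ_{k=0}^{2} a^k/k! (terms k=0..2) = 1.00000 + 1.84903 + 1.70946 = 4.55850
Tail: a^3/(3!(1−ρ)) = 6.32171/(6·0.3837) = 2.74626
P₀ = 1/(4.55850 + 2.74626) = 1/7.30476 = 0.136897

Final: 0.136897


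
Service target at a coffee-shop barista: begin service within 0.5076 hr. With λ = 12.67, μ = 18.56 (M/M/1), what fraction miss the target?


ρ = 12.67/18.56 = 0.6827
P(Wq > t) = ρ·e^{−(μ−λ)t} = 0.6827·e^{−2.9898}
= 0.6827·0.050299 = 0.034337

Final: 0.034337


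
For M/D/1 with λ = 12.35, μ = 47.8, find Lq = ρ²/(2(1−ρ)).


ρ = 12.35/47.8 = 0.2584
M/D/1: Lq = ρ²/(2(1−ρ)) = 0.06675/(2·0.7416) = 0.04500

Final: 0.04500


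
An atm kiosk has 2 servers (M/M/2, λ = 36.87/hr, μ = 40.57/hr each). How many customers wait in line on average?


a = λ/μ = 0.9088; ρ = a/2 = 0.4544
P₀ = 0.375138
Lq = P₀·a^c·ρ / (c!·(1−ρ)²) = 0.375138·0.82592·0.4544/(2·0.29768)
= 0.23648

Final: 0.23648


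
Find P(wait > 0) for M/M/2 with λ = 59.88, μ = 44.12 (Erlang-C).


a = λ/μ = 1.3572; ρ = a/2 = 0.6786
P₀ = 0.191466 (from M/M/c formula)
C(c,a) = [a^c/(c!(1−ρ))]·P₀ = [1.84201/(2·0.3214)]·0.191466
= 2.86564·0.191466 = 0.548674

Final: 0.548674


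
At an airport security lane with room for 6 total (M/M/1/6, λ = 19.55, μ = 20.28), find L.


ρ = 19.55/20.28 = 0.9640
L = ρ[1 − (K+1)ρ^K + Kρ^(K+1)] / [(1−ρ)(1−ρ^(K+1))]
Numerator: 0.9640·(1 − 7·0.802551 + 6·0.773663) = 0.023248
Denominator: (0.03600)·(0.226337) = 0.008147
L = 0.023248/0.008147 = 2.8535

Final: 2.8535


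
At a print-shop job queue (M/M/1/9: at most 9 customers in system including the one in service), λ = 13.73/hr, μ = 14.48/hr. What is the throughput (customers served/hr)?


ρ = 0.9482; P_K = (1−ρ)ρ^9/(1−ρ^10) = 0.077804
λ_eff = λ(1 − P_K) = 13.73·(1 − 0.077804) = 13.73·0.922196 = 12.6617 /hr

Final: 12.6617 /hr
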